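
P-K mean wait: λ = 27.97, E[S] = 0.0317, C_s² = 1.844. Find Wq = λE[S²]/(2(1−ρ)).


ρ = λ·E[S] = 27.97·0.0317 = 0.8866
E[S²] = E[S]²(1+C_s²) = 0.0317²·(1+1.844) = 0.002858
Wq = λ·E[S²]/(2(1−ρ)) = 27.97·0.002858/(2·0.1134) = 0.35260 hr

Final: 0.35260 hr


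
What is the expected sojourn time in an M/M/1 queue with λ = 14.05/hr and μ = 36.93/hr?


W = 1/(μ−λ) = 1/(36.93 − 14.05) = 1/22.88 = 0.04371 hr

Final: 0.04371 hr


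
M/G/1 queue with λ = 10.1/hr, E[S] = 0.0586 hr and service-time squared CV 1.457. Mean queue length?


ρ = λ·E[S] = 10.1·0.0586 = 0.5919
Lq = ρ²(1+C_s²)/(2(1−ρ)) = 0.3503·(1+1.457)/(2·0.4081)
= 0.3503·2.4570/0.8163 = 1.05440

Final: 1.05440


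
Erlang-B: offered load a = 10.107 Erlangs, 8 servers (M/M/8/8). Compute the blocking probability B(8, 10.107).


B(c,a) = (a^c/c!) / Σ_{k=0}^{c} a^k/k!
a^8/8! = 2700.583452
Σ terms (k=0..8): 1.00000 + 10.10700 + 51.07572 + 172.07412 + 434.78827 + 878.88101 + 1480.47507 + 2137.59450 + 2700.58345 = 7866.579146
B = 2700.583452/7866.579146 = 0.343298

Final: 0.343298


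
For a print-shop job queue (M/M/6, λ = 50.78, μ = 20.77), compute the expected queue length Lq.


a = λ/μ = 2.4449; ρ = a/6 = 0.4075
P₀ = 0.086307
Lq = P₀·a^c·ρ / (c!·(1−ρ)²) = 0.086307·213.56850·0.4075/(720·0.35108)
= 0.02971

Final: 0.02971


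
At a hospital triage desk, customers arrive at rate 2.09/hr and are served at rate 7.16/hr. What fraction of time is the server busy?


ρ = λ/μ = 2.09/7.16 = 0.2919

Final: 0.2919


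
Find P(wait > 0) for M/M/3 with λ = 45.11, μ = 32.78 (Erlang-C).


a = λ/μ = 1.3761; ρ = a/3 = 0.4587
P₀ = 0.242396 (from M/M/c formula)
C(c,a) = [a^c/(c!(1−ρ))]·P₀ = [2.60610/(6·0.5413)]·0.242396
= 0.80244·0.242396 = 0.194509

Final: 0.194509


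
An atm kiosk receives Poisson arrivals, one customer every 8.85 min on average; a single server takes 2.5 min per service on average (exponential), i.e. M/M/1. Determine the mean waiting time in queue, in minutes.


λ = 60/8.85 = 6.7797 /hr
μ = 60/2.5 = 24.0000 /hr
ρ = λ/μ = 6.7797/24.0000 = 0.2825
Wq = ρ/(μ−λ) = 0.2825/(24.0000−6.7797) = 0.01640 hr
In minutes: 0.01640·60 = 0.9843 min

Final: 0.9843 min


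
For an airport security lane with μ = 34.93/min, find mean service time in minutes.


Mean service time = 1/μ = 1/34.93 minute = 0.02863 minute
In minutes: 0.02863 × 1 = 0.02863 min

Final: 0.02863 min


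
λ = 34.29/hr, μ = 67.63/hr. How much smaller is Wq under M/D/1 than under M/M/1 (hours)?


ρ = 34.29/67.63 = 0.5070
Wq(M/M/1) = ρ/(μ−λ) = 0.5070/33.34 = 0.01521 hr
Wq(M/D/1) = ρ/(2(μ−λ)) = 0.007604 hr
Savings = 0.01521 − 0.007604 = 0.007604 hr

Final: 0.007604 hr


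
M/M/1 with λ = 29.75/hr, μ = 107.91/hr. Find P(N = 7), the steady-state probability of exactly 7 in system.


ρ = 29.75/107.91 = 0.2757
P_n = (1−ρ)·ρ^n = (1 − 0.2757)·0.2757^7 = 0.7243·0.0001211 = 0.00008768

Final: 0.00008768


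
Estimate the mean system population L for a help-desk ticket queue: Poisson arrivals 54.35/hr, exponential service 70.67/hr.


ρ = λ/μ = 54.35/70.67 = 0.7691
L = ρ/(1−ρ) = 0.7691/(1 − 0.7691) = 0.7691/0.2309 = 3.3303

Final: 3.3303


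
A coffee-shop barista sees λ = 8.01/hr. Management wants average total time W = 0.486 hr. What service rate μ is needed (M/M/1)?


W = 1/(μ−λ) ⇒ μ − λ = 1/W = 1/0.486 = 2.0576
μ = λ + 1/W = 8.01 + 2.0576 = 10.0676 per hr

Final: 10.0676 /hr


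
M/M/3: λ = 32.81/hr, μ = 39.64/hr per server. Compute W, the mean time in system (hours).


a = 0.8277; ρ = 0.2759; P₀ = 0.434639
Lq = P₀·a^c·ρ/(c!(1−ρ)²) = 0.02161
Wq = Lq/λ = 0.02161/32.81 = 0.0006588 hr
W = Wq + 1/μ = 0.0006588 + 0.02523 = 0.02589 hr

Final: 0.02589 hr


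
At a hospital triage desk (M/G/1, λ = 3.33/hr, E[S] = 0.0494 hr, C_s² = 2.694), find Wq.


ρ = λ·E[S] = 3.33·0.0494 = 0.1645
E[S²] = E[S]²(1+C_s²) = 0.0494²·(1+2.694) = 0.009015
Wq = λ·E[S²]/(2(1−ρ)) = 3.33·0.009015/(2·0.8355) = 0.01796 hr

Final: 0.01796 hr


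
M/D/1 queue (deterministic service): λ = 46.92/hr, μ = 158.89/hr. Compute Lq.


ρ = 46.92/158.89 = 0.2953
M/D/1: Lq = ρ²/(2(1−ρ)) = 0.08720/(2·0.7047) = 0.06187

Final: 0.06187


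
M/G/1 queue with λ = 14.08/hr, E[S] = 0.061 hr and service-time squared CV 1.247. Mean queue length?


ρ = λ·E[S] = 14.08·0.061 = 0.8589
Lq = ρ²(1+C_s²)/(2(1−ρ)) = 0.7377·(1+1.247)/(2·0.1411)
= 0.7377·2.2470/0.2822 = 5.87286

Final: 5.87286


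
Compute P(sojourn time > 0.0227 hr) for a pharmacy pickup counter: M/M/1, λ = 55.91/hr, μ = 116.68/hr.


W ~ Exponential(μ−λ) for M/M/1.
μ − λ = 116.68 − 55.91 = 60.7700
P(W > t) = e^{−(μ−λ)t} = e^{−1.3795} = 0.251710

Final: 0.251710


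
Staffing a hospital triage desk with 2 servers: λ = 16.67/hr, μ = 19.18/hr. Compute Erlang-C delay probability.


a = λ/μ = 0.8691; ρ = a/2 = 0.4346
P₀ = 0.394149 (from M/M/c formula)
C(c,a) = [a^c/(c!(1−ρ))]·P₀ = [0.75539/(2·0.5654)]·0.394149
= 0.66798·0.394149 = 0.263283

Final: 0.263283


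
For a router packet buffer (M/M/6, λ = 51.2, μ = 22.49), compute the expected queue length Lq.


a = λ/μ = 2.2766; ρ = a/6 = 0.3794
P₀ = 0.102304
Lq = P₀·a^c·ρ / (c!·(1−ρ)²) = 0.102304·139.21404·0.3794/(720·0.38511)
= 0.01949

Final: 0.01949


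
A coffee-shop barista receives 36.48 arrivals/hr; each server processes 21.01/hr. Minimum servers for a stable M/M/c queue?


Stability requires cμ > λ ⇔ c > λ/μ.
λ/μ = 36.48/21.01 = 1.7363
Minimum integer c = ⌊1.7363⌋ + 1 = 2
Check: 2·21.01 = 42.02 > 36.48, while 1·21.01 = 21.01 ≤ 36.48

Final: 2 servers


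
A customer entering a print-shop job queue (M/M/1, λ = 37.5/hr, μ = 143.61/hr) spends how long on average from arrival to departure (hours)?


W = 1/(μ−λ) = 1/(143.61 − 37.5) = 1/106.11 = 0.009424 hr

Final: 0.009424 hr


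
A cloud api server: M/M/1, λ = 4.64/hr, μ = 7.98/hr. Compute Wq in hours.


ρ = 4.64/7.98 = 0.5815
Wq = ρ/(μ−λ) = 0.5815/(7.98 − 4.64) = 0.5815/3.34 = 0.1741 hr

Final: 0.1741 hr


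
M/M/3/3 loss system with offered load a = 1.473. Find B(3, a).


B(c,a) = (a^c/c!) / Σ_{k=0}^{c} a^k/k!
a^3/3! = 0.532668
Σ terms (k=0..3): 1.00000 + 1.47300 + 1.08486 + 0.53267 = 4.090533
B = 0.532668/4.090533 = 0.130220

Final: 0.130220


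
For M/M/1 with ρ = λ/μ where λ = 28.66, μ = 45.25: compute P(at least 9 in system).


ρ = 28.66/45.25 = 0.6334
P(N ≥ n) = ρ^n = 0.6334^9 = 0.016403

Final: 0.016403


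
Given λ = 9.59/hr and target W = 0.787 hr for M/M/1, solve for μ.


W = 1/(μ−λ) ⇒ μ − λ = 1/W = 1/0.787 = 1.2706
μ = λ + 1/W = 9.59 + 1.2706 = 10.8606 per hr

Final: 10.8606 /hr


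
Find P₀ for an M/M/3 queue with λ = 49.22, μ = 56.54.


a = λ/μ = 49.22/56.54 = 0.8705; ρ = a/c = 0.2902
Σ_{k=0}^{2} a^k/k! (terms k=0..2) = 1.00000 + 0.87053 + 0.37891 = 2.24945
Tail: a^3/(3!(1−ρ)) = 0.65972/(6·0.7098) = 0.15490
P₀ = 1/(2.24945 + 0.15490) = 1/2.40435 = 0.415913

Final: 0.415913


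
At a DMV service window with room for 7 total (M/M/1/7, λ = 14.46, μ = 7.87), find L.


ρ = 14.46/7.87 = 1.8374
L = ρ[1 − (K+1)ρ^K + Kρ^(K+1)] / [(1−ρ)(1−ρ^(K+1))]
Numerator: 1.8374·(1 − 8·70.689502 + 7·129.881856) = 633.257916
Denominator: (-0.8374)·(-128.881856) = 107.920131
L = 633.257916/107.920131 = 5.8678

Final: 5.8678


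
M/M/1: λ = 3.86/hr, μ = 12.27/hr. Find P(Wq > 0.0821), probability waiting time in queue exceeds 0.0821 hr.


ρ = 3.86/12.27 = 0.3146
P(Wq > t) = ρ·e^{−(μ−λ)t} = 0.3146·e^{−0.6905}
= 0.3146·0.501345 = 0.157717

Final: 0.157717


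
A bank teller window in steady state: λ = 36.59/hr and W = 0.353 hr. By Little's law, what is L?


L = λW = 36.59·0.353 = 12.9163

Final: 12.9163


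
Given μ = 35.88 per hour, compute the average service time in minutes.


Mean service time = 1/μ = 1/35.88 hour = 0.02787 hour
In minutes: 0.02787 × 60 = 1.6722 min

Final: 1.6722 min


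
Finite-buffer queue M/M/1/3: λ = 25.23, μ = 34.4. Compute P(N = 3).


ρ = λ/μ = 25.23/34.4 = 0.7334
P_K = (1−ρ)ρ^K/(1−ρ^(K+1)) = (0.2666·0.394527)/(1 − 0.289358)
= 0.105169/0.710642 = 0.147991

Final: 0.147991


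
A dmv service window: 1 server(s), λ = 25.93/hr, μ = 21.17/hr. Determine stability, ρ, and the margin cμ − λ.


Total capacity cμ = 1·21.17 = 21.17/hr
ρ = λ/(cμ) = 25.93/21.17 = 1.2248
Stable ⇔ ρ < 1: NO
Spare capacity = cμ − λ = 21.17 − 25.93 = -4.76/hr

Final: ρ = 1.2248; unstable; margin = -4.76/hr


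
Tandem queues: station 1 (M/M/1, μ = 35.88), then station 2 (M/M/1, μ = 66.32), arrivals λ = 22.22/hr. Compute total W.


Each node sees arrival rate λ = 22.22/hr (tandem ⇒ throughput preserved).
W₁ = 1/(μ₁−λ) = 1/(35.88−22.22) = 0.07321 hr
W₂ = 1/(μ₂−λ) = 1/(66.32−22.22) = 0.02268 hr
W_total = W₁ + W₂ = 0.07321 + 0.02268 = 0.09588 hr

Final: 0.09588 hr


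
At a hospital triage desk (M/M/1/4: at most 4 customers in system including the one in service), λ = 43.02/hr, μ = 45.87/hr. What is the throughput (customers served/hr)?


ρ = 0.9379; P_K = (1−ρ)ρ^4/(1−ρ^5) = 0.175198
λ_eff = λ(1 − P_K) = 43.02·(1 − 0.175198) = 43.02·0.824802 = 35.4830 /hr

Final: 35.4830 /hr


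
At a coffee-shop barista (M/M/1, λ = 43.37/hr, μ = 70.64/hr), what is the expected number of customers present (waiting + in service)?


ρ = λ/μ = 43.37/70.64 = 0.6140
L = ρ/(1−ρ) = 0.6140/(1 − 0.6140) = 0.6140/0.3860 = 1.5904

Final: 1.5904


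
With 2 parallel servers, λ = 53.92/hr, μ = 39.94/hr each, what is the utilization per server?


ρ = λ/(cμ) = 53.92/(2·39.94) = 53.92/79.88 = 0.6750

Final: 0.6750


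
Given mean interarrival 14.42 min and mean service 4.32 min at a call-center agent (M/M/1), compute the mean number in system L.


λ = 60/14.42 = 4.1609 /hr
μ = 60/4.32 = 13.8889 /hr
ρ = λ/μ = 4.1609/13.8889 = 0.2996
L = ρ/(1−ρ) = 0.2996/0.7004 = 0.4277

Final: 0.4277


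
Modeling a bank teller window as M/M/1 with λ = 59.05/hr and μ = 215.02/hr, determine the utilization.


ρ = λ/μ = 59.05/215.02 = 0.2746

Final: 0.2746


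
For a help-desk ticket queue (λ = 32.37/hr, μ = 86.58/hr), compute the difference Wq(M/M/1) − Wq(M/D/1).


ρ = 32.37/86.58 = 0.3739
Wq(M/M/1) = ρ/(μ−λ) = 0.3739/54.21 = 0.006897 hr
Wq(M/D/1) = ρ/(2(μ−λ)) = 0.003448 hr
Savings = 0.006897 − 0.003448 = 0.003448 hr

Final: 0.003448 hr


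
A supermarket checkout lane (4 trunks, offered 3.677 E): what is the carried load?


B(4,3.677) = 0.278595 (Erlang-B)
Carried load = a(1 − B) = 3.677·(1 − 0.278595) = 3.677·0.721405 = 2.6526 E

Final: 2.6526 Erlangs


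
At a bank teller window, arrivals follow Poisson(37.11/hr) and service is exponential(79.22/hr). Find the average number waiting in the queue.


ρ = 37.11/79.22 = 0.4684
Lq = ρ²/(1−ρ) = 0.2194/0.5316 = 0.4128

Final: 0.4128


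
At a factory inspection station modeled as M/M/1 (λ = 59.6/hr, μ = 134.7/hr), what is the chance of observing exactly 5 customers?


ρ = 59.6/134.7 = 0.4425
P_n = (1−ρ)·ρ^n = (1 − 0.4425)·0.4425^5 = 0.5575·0.016959 = 0.009455

Final: 0.009455


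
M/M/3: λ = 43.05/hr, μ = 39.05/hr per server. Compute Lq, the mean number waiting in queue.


a = λ/μ = 1.1024; ρ = a/3 = 0.3675
P₀ = 0.326461
Lq = P₀·a^c·ρ / (c!·(1−ρ)²) = 0.326461·1.33985·0.3675/(6·0.40008)
= 0.06696

Final: 0.06696


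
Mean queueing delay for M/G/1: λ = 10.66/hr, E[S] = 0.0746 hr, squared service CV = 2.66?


ρ = λ·E[S] = 10.66·0.0746 = 0.7952
E[S²] = E[S]²(1+C_s²) = 0.0746²·(1+2.66) = 0.020368
Wq = λ·E[S²]/(2(1−ρ)) = 10.66·0.020368/(2·0.2048) = 0.53019 hr

Final: 0.53019 hr


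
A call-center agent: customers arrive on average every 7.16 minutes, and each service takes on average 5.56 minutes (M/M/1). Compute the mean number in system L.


λ = 60/7.16 = 8.3799 /hr
μ = 60/5.56 = 10.7914 /hr
ρ = λ/μ = 8.3799/10.7914 = 0.7765
L = ρ/(1−ρ) = 0.7765/0.2235 = 3.4750

Final: 3.4750


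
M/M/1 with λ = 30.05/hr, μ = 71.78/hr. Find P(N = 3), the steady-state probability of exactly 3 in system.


ρ = 30.05/71.78 = 0.4186
P_n = (1−ρ)·ρ^n = (1 − 0.4186)·0.4186^3 = 0.5814·0.073371 = 0.042655

Final: 0.042655


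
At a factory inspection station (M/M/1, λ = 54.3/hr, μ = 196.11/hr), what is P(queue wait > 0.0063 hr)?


ρ = 54.3/196.11 = 0.2769
P(Wq > t) = ρ·e^{−(μ−λ)t} = 0.2769·e^{−0.8934}
= 0.2769·0.409261 = 0.113318

Final: 0.113318


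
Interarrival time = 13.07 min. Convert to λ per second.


λ = 1/(interarrival time) in consistent units.
1 second = 0.0166667 min, so λ = 0.0166667/13.07 = 0.001275 per second

Final: 0.001275 /sec


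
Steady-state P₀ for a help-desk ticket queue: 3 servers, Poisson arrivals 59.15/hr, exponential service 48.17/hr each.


a = λ/μ = 59.15/48.17 = 1.2279; ρ = a/c = 0.4093
Σ_{k=0}^{2} a^k/k! (terms k=0..2) = 1.00000 + 1.22794 + 0.75392 = 2.98186
Tail: a^3/(3!(1−ρ)) = 1.85155/(6·0.5907) = 0.52243
P₀ = 1/(2.98186 + 0.52243) = 1/3.50429 = 0.285364

Final: 0.285364


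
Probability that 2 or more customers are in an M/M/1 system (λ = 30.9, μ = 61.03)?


ρ = 30.9/61.03 = 0.5063
P(N ≥ n) = ρ^n = 0.5063^2 = 0.256348

Final: 0.256348


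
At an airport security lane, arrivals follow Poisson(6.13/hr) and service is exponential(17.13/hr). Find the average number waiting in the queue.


ρ = 6.13/17.13 = 0.3579
Lq = ρ²/(1−ρ) = 0.1281/0.6421 = 0.1994

Final: 0.1994


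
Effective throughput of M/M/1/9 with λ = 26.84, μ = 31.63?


ρ = 0.8486; P_K = (1−ρ)ρ^9/(1−ρ^10) = 0.042837
λ_eff = λ(1 − P_K) = 26.84·(1 − 0.042837) = 26.84·0.957163 = 25.6903 /hr

Final: 25.6903 /hr


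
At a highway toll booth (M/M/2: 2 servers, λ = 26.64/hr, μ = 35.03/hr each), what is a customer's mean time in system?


a = 0.7605; ρ = 0.3802; P₀ = 0.449018
Lq = P₀·a^c·ρ/(c!(1−ρ)²) = 0.12854
Wq = Lq/λ = 0.12854/26.64 = 0.004825 hr
W = Wq + 1/μ = 0.004825 + 0.02855 = 0.03337 hr

Final: 0.03337 hr


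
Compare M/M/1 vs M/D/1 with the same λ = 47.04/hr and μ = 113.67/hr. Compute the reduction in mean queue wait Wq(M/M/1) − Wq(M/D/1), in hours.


ρ = 47.04/113.67 = 0.4138
Wq(M/M/1) = ρ/(μ−λ) = 0.4138/66.63 = 0.006211 hr
Wq(M/D/1) = ρ/(2(μ−λ)) = 0.003105 hr
Savings = 0.006211 − 0.003105 = 0.003105 hr

Final: 0.003105 hr


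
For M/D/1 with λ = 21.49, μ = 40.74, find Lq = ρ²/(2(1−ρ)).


ρ = 21.49/40.74 = 0.5275
M/D/1: Lq = ρ²/(2(1−ρ)) = 0.2782/(2·0.4725) = 0.29444

Final: 0.29444


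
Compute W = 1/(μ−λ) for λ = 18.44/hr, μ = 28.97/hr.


W = 1/(μ−λ) = 1/(28.97 − 18.44) = 1/10.53 = 0.09497 hr

Final: 0.09497 hr


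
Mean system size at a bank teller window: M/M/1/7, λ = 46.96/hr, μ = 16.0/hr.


ρ = 46.96/16.0 = 2.9350
L = ρ[1 − (K+1)ρ^K + Kρ^(K+1)] / [(1−ρ)(1−ρ^(K+1))]
Numerator: 2.9350·(1 − 8·1876.103264 + 7·5506.363081) = 69080.259846
Denominator: (-1.9350)·(-5505.363081) = 10652.877561
L = 69080.259846/10652.877561 = 6.4847

Final: 6.4847


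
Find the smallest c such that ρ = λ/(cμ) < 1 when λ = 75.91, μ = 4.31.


Stability requires cμ > λ ⇔ c > λ/μ.
λ/μ = 75.91/4.31 = 17.6125
Minimum integer c = ⌊17.6125⌋ + 1 = 18
Check: 18·4.31 = 77.58 > 75.91, while 17·4.31 = 73.27 ≤ 75.91

Final: 18 servers


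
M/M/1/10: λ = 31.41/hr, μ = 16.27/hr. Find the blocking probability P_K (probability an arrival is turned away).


ρ = λ/μ = 31.41/16.27 = 1.9305
P_K = (1−ρ)ρ^K/(1−ρ^(K+1)) = (-0.9305·719.124085)/(1 − 1388.302859)
= -669.178774/-1387.302859 = 0.482360

Final: 0.482360


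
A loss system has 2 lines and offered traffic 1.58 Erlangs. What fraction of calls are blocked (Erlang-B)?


B(c,a) = (a^c/c!) / Σ_{k=0}^{c} a^k/k!
a^2/2! = 1.248200
Σ terms (k=0..2): 1.00000 + 1.58000 + 1.24820 = 3.828200
B = 1.248200/3.828200 = 0.326054

Final: 0.326054


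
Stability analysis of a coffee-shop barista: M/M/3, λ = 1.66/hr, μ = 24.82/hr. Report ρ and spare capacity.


Total capacity cμ = 3·24.82 = 74.46/hr
ρ = λ/(cμ) = 1.66/74.46 = 0.02229
Stable ⇔ ρ < 1: YES
Spare capacity = cμ − λ = 74.46 − 1.66 = 72.80/hr

Final: ρ = 0.02229; stable; margin = 72.80/hr


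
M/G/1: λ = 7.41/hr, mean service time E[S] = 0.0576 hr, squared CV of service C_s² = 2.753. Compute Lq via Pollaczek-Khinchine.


ρ = λ·E[S] = 7.41·0.0576 = 0.4268
Lq = ρ²(1+C_s²)/(2(1−ρ)) = 0.1822·(1+2.753)/(2·0.5732)
= 0.1822·3.7530/1.1464 = 0.59640

Final: 0.59640


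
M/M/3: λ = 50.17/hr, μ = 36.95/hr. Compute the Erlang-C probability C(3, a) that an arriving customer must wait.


a = λ/μ = 1.3578; ρ = a/3 = 0.4526
P₀ = 0.247421 (from M/M/c formula)
C(c,a) = [a^c/(c!(1−ρ))]·P₀ = [2.50316/(6·0.5474)]·0.247421
= 0.76213·0.247421 = 0.188566

Final: 0.188566


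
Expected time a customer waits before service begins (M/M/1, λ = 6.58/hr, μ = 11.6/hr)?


ρ = 6.58/11.6 = 0.5672
Wq = ρ/(μ−λ) = 0.5672/(11.6 − 6.58) = 0.5672/5.02 = 0.1130 hr

Final: 0.1130 hr


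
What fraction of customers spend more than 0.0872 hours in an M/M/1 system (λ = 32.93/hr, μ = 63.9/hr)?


W ~ Exponential(μ−λ) for M/M/1.
μ − λ = 63.9 − 32.93 = 30.9700
P(W > t) = e^{−(μ−λ)t} = e^{−2.7006} = 0.067166

Final: 0.067166


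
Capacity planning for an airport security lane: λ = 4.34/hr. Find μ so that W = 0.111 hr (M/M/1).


W = 1/(μ−λ) ⇒ μ − λ = 1/W = 1/0.111 = 9.0090
μ = λ + 1/W = 4.34 + 9.0090 = 13.3490 per hr

Final: 13.3490 /hr


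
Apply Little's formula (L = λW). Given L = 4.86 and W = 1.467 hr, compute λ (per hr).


λ = L/W = 4.86/1.467 = 3.3129 /hr

Final: 3.3129 /hr


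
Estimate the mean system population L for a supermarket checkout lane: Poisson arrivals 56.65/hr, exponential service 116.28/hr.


ρ = λ/μ = 56.65/116.28 = 0.4872
L = ρ/(1−ρ) = 0.4872/(1 − 0.4872) = 0.4872/0.5128 = 0.9500

Final: 0.9500


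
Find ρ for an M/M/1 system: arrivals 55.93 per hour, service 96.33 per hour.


ρ = λ/μ = 55.93/96.33 = 0.5806

Final: 0.5806


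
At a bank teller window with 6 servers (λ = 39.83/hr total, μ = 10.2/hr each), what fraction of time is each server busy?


ρ = λ/(cμ) = 39.83/(6·10.2) = 39.83/61.20 = 0.6508

Final: 0.6508


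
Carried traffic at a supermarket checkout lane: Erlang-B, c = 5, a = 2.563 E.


B(5,2.563) = 0.074487 (Erlang-B)
Carried load = a(1 − B) = 2.563·(1 − 0.074487) = 2.563·0.925513 = 2.3721 E

Final: 2.3721 Erlangs


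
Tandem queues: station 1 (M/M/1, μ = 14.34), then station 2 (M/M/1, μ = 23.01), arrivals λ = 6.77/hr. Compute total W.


Each node sees arrival rate λ = 6.77/hr (tandem ⇒ throughput preserved).
W₁ = 1/(μ₁−λ) = 1/(14.34−6.77) = 0.13210 hr
W₂ = 1/(μ₂−λ) = 1/(23.01−6.77) = 0.06158 hr
W_total = W₁ + W₂ = 0.13210 + 0.06158 = 0.19368 hr

Final: 0.19368 hr


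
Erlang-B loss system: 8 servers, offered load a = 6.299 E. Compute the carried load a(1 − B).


B(8,6.299) = 0.138656 (Erlang-B)
Carried load = a(1 − B) = 6.299·(1 − 0.138656) = 6.299·0.861344 = 5.4256 E

Final: 5.4256 Erlangs


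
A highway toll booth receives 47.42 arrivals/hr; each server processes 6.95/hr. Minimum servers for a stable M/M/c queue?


Stability requires cμ > λ ⇔ c > λ/μ.
λ/μ = 47.42/6.95 = 6.8230
Minimum integer c = ⌊6.8230⌋ + 1 = 7
Check: 7·6.95 = 48.65 > 47.42, while 6·6.95 = 41.70 ≤ 47.42

Final: 7 servers


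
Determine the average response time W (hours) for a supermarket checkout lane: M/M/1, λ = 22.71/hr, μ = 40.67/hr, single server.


W = 1/(μ−λ) = 1/(40.67 − 22.71) = 1/17.96 = 0.05568 hr

Final: 0.05568 hr


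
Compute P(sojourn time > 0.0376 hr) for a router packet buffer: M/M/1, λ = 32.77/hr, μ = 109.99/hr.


W ~ Exponential(μ−λ) for M/M/1.
μ − λ = 109.99 − 32.77 = 77.2200
P(W > t) = e^{−(μ−λ)t} = e^{−2.9035} = 0.054833

Final: 0.054833


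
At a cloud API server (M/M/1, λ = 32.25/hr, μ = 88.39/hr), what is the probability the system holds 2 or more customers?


ρ = 32.25/88.39 = 0.3649
P(N ≥ n) = ρ^n = 0.3649^2 = 0.133123

Final: 0.133123


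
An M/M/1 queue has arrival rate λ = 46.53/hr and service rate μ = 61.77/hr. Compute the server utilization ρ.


ρ = λ/μ = 46.53/61.77 = 0.7533

Final: 0.7533


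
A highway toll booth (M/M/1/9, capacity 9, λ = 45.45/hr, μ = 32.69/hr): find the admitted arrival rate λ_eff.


ρ = 1.3903; P_K = (1−ρ)ρ^9/(1−ρ^10) = 0.291551
λ_eff = λ(1 − P_K) = 45.45·(1 − 0.291551) = 45.45·0.708449 = 32.1990 /hr

Final: 32.1990 /hr


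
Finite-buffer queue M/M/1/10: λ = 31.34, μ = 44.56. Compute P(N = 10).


ρ = λ/μ = 31.34/44.56 = 0.7033
P_K = (1−ρ)ρ^K/(1−ρ^(K+1)) = (0.2967·0.029617)/(1 − 0.020830)
= 0.008787/0.979170 = 0.008974

Final: 0.008974


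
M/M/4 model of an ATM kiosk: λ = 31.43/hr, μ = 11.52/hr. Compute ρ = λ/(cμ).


ρ = λ/(cμ) = 31.43/(4·11.52) = 31.43/46.08 = 0.6821

Final: 0.6821


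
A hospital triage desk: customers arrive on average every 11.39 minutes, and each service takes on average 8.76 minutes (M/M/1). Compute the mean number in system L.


λ = 60/11.39 = 5.2678 /hr
μ = 60/8.76 = 6.8493 /hr
ρ = λ/μ = 5.2678/6.8493 = 0.7691
L = ρ/(1−ρ) = 0.7691/0.2309 = 3.3308

Final: 3.3308


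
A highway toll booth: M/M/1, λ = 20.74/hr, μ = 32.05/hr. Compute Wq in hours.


ρ = 20.74/32.05 = 0.6471
Wq = ρ/(μ−λ) = 0.6471/(32.05 − 20.74) = 0.6471/11.31 = 0.05722 hr

Final: 0.05722 hr


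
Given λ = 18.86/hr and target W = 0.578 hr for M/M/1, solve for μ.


W = 1/(μ−λ) ⇒ μ − λ = 1/W = 1/0.578 = 1.7301
μ = λ + 1/W = 18.86 + 1.7301 = 20.5901 per hr

Final: 20.5901 /hr


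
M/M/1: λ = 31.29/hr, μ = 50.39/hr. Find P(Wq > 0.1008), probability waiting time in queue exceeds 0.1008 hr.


ρ = 31.29/50.39 = 0.6210
P(Wq > t) = ρ·e^{−(μ−λ)t} = 0.6210·e^{−1.9253}
= 0.6210·0.145835 = 0.090557

Final: 0.090557


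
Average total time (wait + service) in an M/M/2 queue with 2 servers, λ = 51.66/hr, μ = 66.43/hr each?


a = 0.7777; ρ = 0.3888; P₀ = 0.440061
Lq = P₀·a^c·ρ/(c!(1−ρ)²) = 0.13852
Wq = Lq/λ = 0.13852/51.66 = 0.002681 hr
W = Wq + 1/μ = 0.002681 + 0.01505 = 0.01773 hr

Final: 0.01773 hr


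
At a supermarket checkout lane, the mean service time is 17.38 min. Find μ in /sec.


μ = 1/(service time) in consistent units.
1 second = 0.0166667 min, so μ = 0.0166667/17.38 = 0.0009590 per second

Final: 0.0009590 /sec


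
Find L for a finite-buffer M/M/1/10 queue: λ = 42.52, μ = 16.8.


ρ = 42.52/16.8 = 2.5310
L = ρ[1 − (K+1)ρ^K + Kρ^(K+1)] / [(1−ρ)(1−ρ^(K+1))]
Numerator: 2.5310·(1 − 11·10785.486542 + 10·27297.552843) = 390617.513303
Denominator: (-1.5310)·(-27296.552843) = 41789.722567
L = 390617.513303/41789.722567 = 9.3472

Final: 9.3472


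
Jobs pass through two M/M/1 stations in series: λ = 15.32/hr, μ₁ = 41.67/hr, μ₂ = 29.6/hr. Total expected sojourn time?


Each node sees arrival rate λ = 15.32/hr (tandem ⇒ throughput preserved).
W₁ = 1/(μ₁−λ) = 1/(41.67−15.32) = 0.03795 hr
W₂ = 1/(μ₂−λ) = 1/(29.6−15.32) = 0.07003 hr
W_total = W₁ + W₂ = 0.03795 + 0.07003 = 0.10798 hr

Final: 0.10798 hr


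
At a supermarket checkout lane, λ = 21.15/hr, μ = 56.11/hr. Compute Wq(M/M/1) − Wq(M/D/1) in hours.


ρ = 21.15/56.11 = 0.3769
Wq(M/M/1) = ρ/(μ−λ) = 0.3769/34.96 = 0.01078 hr
Wq(M/D/1) = ρ/(2(μ−λ)) = 0.005391 hr
Savings = 0.01078 − 0.005391 = 0.005391 hr

Final: 0.005391 hr


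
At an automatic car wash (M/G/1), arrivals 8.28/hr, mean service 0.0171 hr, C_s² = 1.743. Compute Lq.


ρ = λ·E[S] = 8.28·0.0171 = 0.1416
Lq = ρ²(1+C_s²)/(2(1−ρ)) = 0.02005·(1+1.743)/(2·0.8584)
= 0.02005·2.7430/1.7168 = 0.03203

Final: 0.03203


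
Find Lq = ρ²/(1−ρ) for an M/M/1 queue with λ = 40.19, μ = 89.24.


ρ = 40.19/89.24 = 0.4504
Lq = ρ²/(1−ρ) = 0.2028/0.5496 = 0.3690

Final: 0.3690


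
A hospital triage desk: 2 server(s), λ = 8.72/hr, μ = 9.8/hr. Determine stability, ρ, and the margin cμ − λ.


Total capacity cμ = 2·9.8 = 19.60/hr
ρ = λ/(cμ) = 8.72/19.60 = 0.4449
Stable ⇔ ρ < 1: YES
Spare capacity = cμ − λ = 19.60 − 8.72 = 10.88/hr

Final: ρ = 0.4449; stable; margin = 10.88/hr


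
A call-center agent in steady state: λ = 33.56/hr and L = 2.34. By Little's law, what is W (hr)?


W = L/λ = 2.34/33.56 = 0.06973 hr

Final: 0.06973 hr


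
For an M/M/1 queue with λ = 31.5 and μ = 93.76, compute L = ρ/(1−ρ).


ρ = λ/μ = 31.5/93.76 = 0.3360
L = ρ/(1−ρ) = 0.3360/(1 − 0.3360) = 0.3360/0.6640 = 0.5059

Final: 0.5059


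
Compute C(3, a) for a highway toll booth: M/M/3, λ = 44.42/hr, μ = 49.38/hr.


a = λ/μ = 0.8996; ρ = a/3 = 0.2999
P₀ = 0.403644 (from M/M/c formula)
C(c,a) = [a^c/(c!(1−ρ))]·P₀ = [0.72792/(6·0.7001)]·0.403644
= 0.17328·0.403644 = 0.069942

Final: 0.069942


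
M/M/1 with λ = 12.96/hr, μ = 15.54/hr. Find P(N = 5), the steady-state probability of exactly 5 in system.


ρ = 12.96/15.54 = 0.8340
P_n = (1−ρ)·ρ^n = (1 − 0.8340)·0.8340^5 = 0.1660·0.403432 = 0.066979

Final: 0.066979


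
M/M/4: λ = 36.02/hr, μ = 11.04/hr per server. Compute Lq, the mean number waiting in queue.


a = λ/μ = 3.2627; ρ = a/4 = 0.8157
P₀ = 0.024397
Lq = P₀·a^c·ρ / (c!·(1−ρ)²) = 0.024397·113.31791·0.8157/(24·0.03398)
= 2.76533

Final: 2.76533


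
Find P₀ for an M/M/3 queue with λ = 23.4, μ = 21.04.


a = λ/μ = 23.4/21.04 = 1.1122; ρ = a/c = 0.3707
Σ_{k=0}^{2} a^k/k! (terms k=0..2) = 1.00000 + 1.11217 + 0.61846 = 2.73063
Tail: a^3/(3!(1−ρ)) = 1.37566/(6·0.6293) = 0.36435
P₀ = 1/(2.73063 + 0.36435) = 1/3.09497 = 0.323105

Final: 0.323105


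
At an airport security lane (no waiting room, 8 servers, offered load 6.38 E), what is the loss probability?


B(c,a) = (a^c/c!) / Σ_{k=0}^{c} a^k/k!
a^8/8! = 68.083975
Σ terms (k=0..8): 1.00000 + 6.38000 + 20.35220 + 43.28235 + 69.03534 + 88.08909 + 93.66807 + 85.37176 + 68.08398 = 475.262783
B = 68.083975/475.262783 = 0.143255

Final: 0.143255


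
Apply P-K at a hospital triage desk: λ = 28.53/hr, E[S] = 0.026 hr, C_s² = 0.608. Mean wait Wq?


ρ = λ·E[S] = 28.53·0.026 = 0.7418
E[S²] = E[S]²(1+C_s²) = 0.026²·(1+0.608) = 0.001087
Wq = λ·E[S²]/(2(1−ρ)) = 28.53·0.001087/(2·0.2582) = 0.06005 hr

Final: 0.06005 hr


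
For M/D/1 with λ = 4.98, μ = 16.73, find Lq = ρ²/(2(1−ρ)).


ρ = 4.98/16.73 = 0.2977
M/D/1: Lq = ρ²/(2(1−ρ)) = 0.08861/(2·0.7023) = 0.06308

Final: 0.06308


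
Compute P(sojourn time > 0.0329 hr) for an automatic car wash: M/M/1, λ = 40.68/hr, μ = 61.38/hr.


W ~ Exponential(μ−λ) for M/M/1.
μ − λ = 61.38 − 40.68 = 20.7000
P(W > t) = e^{−(μ−λ)t} = e^{−0.6810} = 0.506095

Final: 0.506095


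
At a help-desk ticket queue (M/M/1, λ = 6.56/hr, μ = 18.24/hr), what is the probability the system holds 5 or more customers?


ρ = 6.56/18.24 = 0.3596
P(N ≥ n) = ρ^n = 0.3596^5 = 0.006017

Final: 0.006017


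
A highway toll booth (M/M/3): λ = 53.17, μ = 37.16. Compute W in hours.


a = 1.4308; ρ = 0.4769; P₀ = 0.227899
Lq = P₀·a^c·ρ/(c!(1−ρ)²) = 0.19397
Wq = Lq/λ = 0.19397/53.17 = 0.003648 hr
W = Wq + 1/μ = 0.003648 + 0.02691 = 0.03056 hr

Final: 0.03056 hr


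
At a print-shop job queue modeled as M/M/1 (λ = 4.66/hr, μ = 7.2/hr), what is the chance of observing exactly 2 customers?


ρ = 4.66/7.2 = 0.6472
P_n = (1−ρ)·ρ^n = (1 − 0.6472)·0.6472^2 = 0.3528·0.418897 = 0.147777

Final: 0.147777


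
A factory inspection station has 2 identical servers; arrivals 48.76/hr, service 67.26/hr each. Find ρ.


ρ = λ/(cμ) = 48.76/(2·67.26) = 48.76/134.52 = 0.3625

Final: 0.3625


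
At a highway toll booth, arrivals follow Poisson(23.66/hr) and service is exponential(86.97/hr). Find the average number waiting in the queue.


ρ = 23.66/86.97 = 0.2720
Lq = ρ²/(1−ρ) = 0.07401/0.7280 = 0.1017

Final: 0.1017


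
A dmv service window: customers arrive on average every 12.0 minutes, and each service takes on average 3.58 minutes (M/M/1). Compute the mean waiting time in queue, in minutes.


λ = 60/12.0 = 5.0000 /hr
μ = 60/3.58 = 16.7598 /hr
ρ = λ/μ = 5.0000/16.7598 = 0.2983
Wq = ρ/(μ−λ) = 0.2983/(16.7598−5.0000) = 0.02537 hr
In minutes: 0.02537·60 = 1.522 min

Final: 1.522 min


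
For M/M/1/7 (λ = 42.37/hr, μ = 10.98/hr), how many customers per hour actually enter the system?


ρ = 3.8588; P_K = (1−ρ)ρ^7/(1−ρ^8) = 0.740869
λ_eff = λ(1 − P_K) = 42.37·(1 − 0.740869) = 42.37·0.259131 = 10.9794 /hr

Final: 10.9794 /hr


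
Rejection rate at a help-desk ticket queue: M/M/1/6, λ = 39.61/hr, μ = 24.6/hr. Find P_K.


ρ = λ/μ = 39.61/24.6 = 1.6102
P_K = (1−ρ)ρ^K/(1−ρ^(K+1)) = (-0.6102·17.426831)/(1 − 28.060031)
= -10.633200/-27.060031 = 0.392949

Final: 0.392949


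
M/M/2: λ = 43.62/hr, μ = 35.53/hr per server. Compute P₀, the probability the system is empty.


a = λ/μ = 43.62/35.53 = 1.2277; ρ = a/c = 0.6138
Σ_{k=0}^{1} a^k/k! (terms k=0..1) = 1.00000 + 1.22769 = 2.22769
Tail: a^2/(2!(1−ρ)) = 1.50723/(2·0.3862) = 1.95161
P₀ = 1/(2.22769 + 1.95161) = 1/4.17930 = 0.239275

Final: 0.239275


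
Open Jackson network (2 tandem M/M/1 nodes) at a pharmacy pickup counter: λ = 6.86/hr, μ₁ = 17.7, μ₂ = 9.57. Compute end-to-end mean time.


Each node sees arrival rate λ = 6.86/hr (tandem ⇒ throughput preserved).
W₁ = 1/(μ₁−λ) = 1/(17.7−6.86) = 0.09225 hr
W₂ = 1/(μ₂−λ) = 1/(9.57−6.86) = 0.36900 hr
W_total = W₁ + W₂ = 0.09225 + 0.36900 = 0.46125 hr

Final: 0.46125 hr


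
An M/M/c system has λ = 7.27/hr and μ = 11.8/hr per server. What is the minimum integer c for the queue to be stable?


Stability requires cμ > λ ⇔ c > λ/μ.
λ/μ = 7.27/11.8 = 0.6161
Minimum integer c = ⌊0.6161⌋ + 1 = 1
Check: 1·11.8 = 11.80 > 7.27, while 0·11.8 = 0.00 ≤ 7.27

Final: 1 servers


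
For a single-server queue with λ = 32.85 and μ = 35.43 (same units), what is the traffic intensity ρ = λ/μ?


ρ = λ/μ = 32.85/35.43 = 0.9272

Final: 0.9272


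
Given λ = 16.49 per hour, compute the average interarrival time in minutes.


Mean interarrival time = 1/λ = 1/16.49 hour = 0.06064 hour
In minutes: 0.06064 × 60 = 3.6386 min

Final: 3.6386 min


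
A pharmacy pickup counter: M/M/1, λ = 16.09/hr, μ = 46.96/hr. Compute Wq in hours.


ρ = 16.09/46.96 = 0.3426
Wq = ρ/(μ−λ) = 0.3426/(46.96 − 16.09) = 0.3426/30.87 = 0.01110 hr

Final: 0.01110 hr


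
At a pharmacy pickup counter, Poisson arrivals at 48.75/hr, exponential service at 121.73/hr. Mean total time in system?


W = 1/(μ−λ) = 1/(121.73 − 48.75) = 1/72.98 = 0.01370 hr

Final: 0.01370 hr


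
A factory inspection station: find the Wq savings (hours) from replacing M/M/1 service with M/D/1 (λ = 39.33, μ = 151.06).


ρ = 39.33/151.06 = 0.2604
Wq(M/M/1) = ρ/(μ−λ) = 0.2604/111.73 = 0.002330 hr
Wq(M/D/1) = ρ/(2(μ−λ)) = 0.001165 hr
Savings = 0.002330 − 0.001165 = 0.001165 hr

Final: 0.001165 hr


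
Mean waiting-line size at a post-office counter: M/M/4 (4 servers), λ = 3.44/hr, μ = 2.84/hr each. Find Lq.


a = λ/μ = 1.2113; ρ = a/4 = 0.3028
P₀ = 0.296763
Lq = P₀·a^c·ρ / (c!·(1−ρ)²) = 0.296763·2.15259·0.3028/(24·0.48606)
= 0.01658

Final: 0.01658


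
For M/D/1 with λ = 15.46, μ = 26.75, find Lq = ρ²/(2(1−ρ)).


ρ = 15.46/26.75 = 0.5779
M/D/1: Lq = ρ²/(2(1−ρ)) = 0.3340/(2·0.4221) = 0.39570

Final: 0.39570


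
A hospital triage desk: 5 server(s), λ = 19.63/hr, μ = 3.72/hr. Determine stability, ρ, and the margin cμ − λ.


Total capacity cμ = 5·3.72 = 18.60/hr
ρ = λ/(cμ) = 19.63/18.60 = 1.0554
Stable ⇔ ρ < 1: NO
Spare capacity = cμ − λ = 18.60 − 19.63 = -1.03/hr

Final: ρ = 1.0554; unstable; margin = -1.03/hr


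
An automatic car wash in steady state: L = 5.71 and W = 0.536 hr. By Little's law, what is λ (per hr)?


λ = L/W = 5.71/0.536 = 10.6530 /hr

Final: 10.6530 /hr


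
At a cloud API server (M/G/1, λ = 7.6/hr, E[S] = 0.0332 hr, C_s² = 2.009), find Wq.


ρ = λ·E[S] = 7.6·0.0332 = 0.2523
E[S²] = E[S]²(1+C_s²) = 0.0332²·(1+2.009) = 0.003317
Wq = λ·E[S²]/(2(1−ρ)) = 7.6·0.003317/(2·0.7477) = 0.01686 hr

Final: 0.01686 hr


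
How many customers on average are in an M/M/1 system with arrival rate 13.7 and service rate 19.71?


ρ = λ/μ = 13.7/19.71 = 0.6951
L = ρ/(1−ρ) = 0.6951/(1 − 0.6951) = 0.6951/0.3049 = 2.2795

Final: 2.2795


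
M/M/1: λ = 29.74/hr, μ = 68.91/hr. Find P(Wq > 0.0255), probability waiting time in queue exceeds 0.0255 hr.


ρ = 29.74/68.91 = 0.4316
P(Wq > t) = ρ·e^{−(μ−λ)t} = 0.4316·e^{−0.9988}
= 0.4316·0.368308 = 0.158954

Final: 0.158954


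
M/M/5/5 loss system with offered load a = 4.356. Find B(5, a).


B(c,a) = (a^c/c!) / Σ_{k=0}^{c} a^k/k!
a^5/5! = 13.069474
Σ terms (k=0..5): 1.00000 + 4.35600 + 9.48737 + 13.77566 + 15.00169 + 13.06947 = 56.690192
B = 13.069474/56.690192 = 0.230542

Final: 0.230542


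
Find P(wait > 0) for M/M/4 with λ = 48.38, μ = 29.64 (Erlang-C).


a = λ/μ = 1.6323; ρ = a/4 = 0.4081
P₀ = 0.192722 (from M/M/c formula)
C(c,a) = [a^c/(c!(1−ρ))]·P₀ = [7.09824/(24·0.5919)]·0.192722
= 0.49965·0.192722 = 0.096293

Final: 0.096293


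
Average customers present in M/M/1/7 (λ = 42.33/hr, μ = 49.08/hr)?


ρ = 42.33/49.08 = 0.8625
L = ρ[1 − (K+1)ρ^K + Kρ^(K+1)] / [(1−ρ)(1−ρ^(K+1))]
Numerator: 0.8625·(1 − 8·0.354982 + 7·0.306161) = 0.261563
Denominator: (0.1375)·(0.693839) = 0.095424
L = 0.261563/0.095424 = 2.7411

Final: 2.7411


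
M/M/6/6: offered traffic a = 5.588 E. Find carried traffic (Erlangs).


B(6,5.588) = 0.235449 (Erlang-B)
Carried load = a(1 − B) = 5.588·(1 − 0.235449) = 5.588·0.764551 = 4.2723 E

Final: 4.2723 Erlangs


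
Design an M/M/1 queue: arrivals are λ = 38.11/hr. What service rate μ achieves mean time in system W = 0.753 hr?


W = 1/(μ−λ) ⇒ μ − λ = 1/W = 1/0.753 = 1.3280
μ = λ + 1/W = 38.11 + 1.3280 = 39.4380 per hr

Final: 39.4380 /hr


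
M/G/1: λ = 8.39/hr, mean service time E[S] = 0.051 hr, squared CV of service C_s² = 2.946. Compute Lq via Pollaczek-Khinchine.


ρ = λ·E[S] = 8.39·0.051 = 0.4279
Lq = ρ²(1+C_s²)/(2(1−ρ)) = 0.1831·(1+2.946)/(2·0.5721)
= 0.1831·3.9460/1.1442 = 0.63141

Final: 0.63141


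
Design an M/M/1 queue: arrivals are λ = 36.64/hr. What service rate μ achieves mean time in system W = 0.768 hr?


W = 1/(μ−λ) ⇒ μ − λ = 1/W = 1/0.768 = 1.3021
μ = λ + 1/W = 36.64 + 1.3021 = 37.9421 per hr

Final: 37.9421 /hr


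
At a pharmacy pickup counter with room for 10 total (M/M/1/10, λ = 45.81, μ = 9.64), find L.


ρ = 45.81/9.64 = 4.7521
L = ρ[1 − (K+1)ρ^K + Kρ^(K+1)] / [(1−ρ)(1−ρ^(K+1))]
Numerator: 4.7521·(1 − 11·5872629.180252 + 10·27907172.484166) = 1019190787.405141
Denominator: (-3.7521)·(-27907171.484166) = 104709791.761649
L = 1019190787.405141/104709791.761649 = 9.7335

Final: 9.7335


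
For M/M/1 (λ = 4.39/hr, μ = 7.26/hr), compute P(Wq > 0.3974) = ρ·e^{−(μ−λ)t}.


ρ = 4.39/7.26 = 0.6047
P(Wq > t) = ρ·e^{−(μ−λ)t} = 0.6047·e^{−1.1405}
= 0.6047·0.319647 = 0.193285

Final: 0.193285


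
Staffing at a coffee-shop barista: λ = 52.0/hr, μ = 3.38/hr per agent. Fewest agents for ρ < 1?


Stability requires cμ > λ ⇔ c > λ/μ.
λ/μ = 52.0/3.38 = 15.3846
Minimum integer c = ⌊15.3846⌋ + 1 = 16
Check: 16·3.38 = 54.08 > 52.0, while 15·3.38 = 50.70 ≤ 52.0

Final: 16 servers


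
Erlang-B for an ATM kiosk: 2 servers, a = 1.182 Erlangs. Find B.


B(c,a) = (a^c/c!) / Σ_{k=0}^{c} a^k/k!
a^2/2! = 0.698562
Σ terms (k=0..2): 1.00000 + 1.18200 + 0.69856 = 2.880562
B = 0.698562/2.880562 = 0.242509

Final: 0.242509


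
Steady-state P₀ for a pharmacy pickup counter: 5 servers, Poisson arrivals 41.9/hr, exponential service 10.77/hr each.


a = λ/μ = 41.9/10.77 = 3.8904; ρ = a/c = 0.7781
Σ_{k=0}^{4} a^k/k! (terms k=0..4) = 1.00000 + 3.89044 + 7.56775 + 9.81395 + 9.54513 = 31.81727
Tail: a^5/(5!(1−ρ)) = 891.23370/(120·0.2219) = 33.46788
P₀ = 1/(31.81727 + 33.46788) = 1/65.28514 = 0.015317

Final: 0.015317


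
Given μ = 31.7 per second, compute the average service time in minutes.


Mean service time = 1/μ = 1/31.7 second = 0.03155 second
In minutes: 0.03155 × 0.0166667 = 0.0005258 min

Final: 0.0005258 min


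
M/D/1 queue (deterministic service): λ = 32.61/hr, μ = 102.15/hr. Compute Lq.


ρ = 32.61/102.15 = 0.3192
M/D/1: Lq = ρ²/(2(1−ρ)) = 0.1019/(2·0.6808) = 0.07485

Final: 0.07485


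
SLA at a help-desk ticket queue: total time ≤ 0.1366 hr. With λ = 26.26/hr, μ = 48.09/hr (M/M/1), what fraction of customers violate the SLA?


W ~ Exponential(μ−λ) for M/M/1.
μ − λ = 48.09 − 26.26 = 21.8300
P(W > t) = e^{−(μ−λ)t} = e^{−2.9820} = 0.050692

Final: 0.050692


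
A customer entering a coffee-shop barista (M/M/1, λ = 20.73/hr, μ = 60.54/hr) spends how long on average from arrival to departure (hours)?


W = 1/(μ−λ) = 1/(60.54 − 20.73) = 1/39.81 = 0.02512 hr

Final: 0.02512 hr


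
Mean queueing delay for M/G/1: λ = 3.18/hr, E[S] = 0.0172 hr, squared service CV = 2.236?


ρ = λ·E[S] = 3.18·0.0172 = 0.05470
E[S²] = E[S]²(1+C_s²) = 0.0172²·(1+2.236) = 0.0009573
Wq = λ·E[S²]/(2(1−ρ)) = 3.18·0.0009573/(2·0.9453) = 0.001610 hr

Final: 0.001610 hr


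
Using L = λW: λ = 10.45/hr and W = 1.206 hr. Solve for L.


L = λW = 10.45·1.206 = 12.6027

Final: 12.6027


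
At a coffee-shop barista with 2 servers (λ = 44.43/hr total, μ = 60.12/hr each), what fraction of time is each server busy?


ρ = λ/(cμ) = 44.43/(2·60.12) = 44.43/120.24 = 0.3695

Final: 0.3695


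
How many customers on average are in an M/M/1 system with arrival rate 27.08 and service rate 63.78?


ρ = λ/μ = 27.08/63.78 = 0.4246
L = ρ/(1−ρ) = 0.4246/(1 − 0.4246) = 0.4246/0.5754 = 0.7379

Final: 0.7379


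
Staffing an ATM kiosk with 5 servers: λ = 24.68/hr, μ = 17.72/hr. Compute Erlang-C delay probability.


a = λ/μ = 1.3928; ρ = a/5 = 0.2786
P₀ = 0.248120 (from M/M/c formula)
C(c,a) = [a^c/(c!(1−ρ))]·P₀ = [5.24092/(120·0.7214)]·0.248120
= 0.06054·0.248120 = 0.015021

Final: 0.015021


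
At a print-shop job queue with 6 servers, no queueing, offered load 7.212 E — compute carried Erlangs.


B(6,7.212) = 0.344386 (Erlang-B)
Carried load = a(1 − B) = 7.212·(1 − 0.344386) = 7.212·0.655614 = 4.7283 E

Final: 4.7283 Erlangs


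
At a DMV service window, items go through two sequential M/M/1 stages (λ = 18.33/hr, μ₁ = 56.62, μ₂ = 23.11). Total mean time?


Each node sees arrival rate λ = 18.33/hr (tandem ⇒ throughput preserved).
W₁ = 1/(μ₁−λ) = 1/(56.62−18.33) = 0.02612 hr
W₂ = 1/(μ₂−λ) = 1/(23.11−18.33) = 0.20921 hr
W_total = W₁ + W₂ = 0.02612 + 0.20921 = 0.23532 hr

Final: 0.23532 hr


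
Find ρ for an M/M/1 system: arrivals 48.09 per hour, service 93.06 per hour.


ρ = λ/μ = 48.09/93.06 = 0.5168

Final: 0.5168
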